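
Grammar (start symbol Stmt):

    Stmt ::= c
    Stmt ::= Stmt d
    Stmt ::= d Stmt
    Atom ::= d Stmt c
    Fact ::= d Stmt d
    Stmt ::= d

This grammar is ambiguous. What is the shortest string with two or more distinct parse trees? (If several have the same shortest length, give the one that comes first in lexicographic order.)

length 1: no string has ≥2 trees
length 2: d d has 2 parse trees

Two derivations of d d:
  Stmt ⇒ Stmt d ⇒ d d
  Stmt ⇒ d Stmt ⇒ d d

d d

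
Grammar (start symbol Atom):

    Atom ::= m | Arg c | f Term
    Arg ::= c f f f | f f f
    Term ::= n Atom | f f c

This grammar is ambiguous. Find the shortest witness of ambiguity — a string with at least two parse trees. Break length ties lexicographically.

f f f c

length 1: no string has ≥2 trees
length 3: no string has ≥2 trees
length 4: f f f c has 2 parse trees

Two derivations of f f f c:
  Atom ⇒ Arg c ⇒ f f f c
  Atom ⇒ f Term ⇒ f f f c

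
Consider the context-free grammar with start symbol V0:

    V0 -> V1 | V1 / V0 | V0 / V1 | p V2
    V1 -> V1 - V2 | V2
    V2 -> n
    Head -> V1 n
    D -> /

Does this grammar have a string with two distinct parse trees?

Witness: n / n

Derivation 1: V0 ⇒ V1 / V0 ⇒ V2 / V0 ⇒ n / V0 ⇒ n / V1 ⇒ n / V2 ⇒ n / n
Derivation 2: V0 ⇒ V0 / V1 ⇒ V1 / V1 ⇒ V2 / V1 ⇒ n / V1 ⇒ n / V2 ⇒ n / n

Two distinct leftmost derivations for the same string.

Ambiguous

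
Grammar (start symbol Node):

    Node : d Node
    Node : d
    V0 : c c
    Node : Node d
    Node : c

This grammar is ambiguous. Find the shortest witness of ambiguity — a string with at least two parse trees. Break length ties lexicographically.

d d

length 1: no string has ≥2 trees
length 2: d d has 2 parse trees

Two derivations of d d:
  Node ⇒ d Node ⇒ d d
  Node ⇒ Node d ⇒ d d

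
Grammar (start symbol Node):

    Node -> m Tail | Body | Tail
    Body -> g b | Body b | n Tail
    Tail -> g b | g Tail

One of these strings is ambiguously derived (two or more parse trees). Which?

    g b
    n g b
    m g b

g b

g b: 2 trees
n g b: 1 tree
m g b: 1 tree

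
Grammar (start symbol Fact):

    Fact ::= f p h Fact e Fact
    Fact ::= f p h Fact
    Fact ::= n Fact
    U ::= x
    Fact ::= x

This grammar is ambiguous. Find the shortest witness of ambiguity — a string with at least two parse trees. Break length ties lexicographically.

length 1: no string has ≥2 trees
length 2: no string has ≥2 trees
length 3: no string has ≥2 trees
length 4: no string has ≥2 trees
length 5: no string has ≥2 trees
length 6: no string has ≥2 trees
length 7: no string has ≥2 trees
length 8: no string has ≥2 trees
length 9: f p h f p h x e x has 2 parse trees

Two derivations of f p h f p h x e x:
  Fact ⇒ f p h Fact e Fact ⇒ f p h f p h Fact e Fact ⇒ f p h f p h x e Fact ⇒ f p h f p h x e x
  Fact ⇒ f p h Fact ⇒ f p h f p h Fact e Fact ⇒ f p h f p h x e Fact ⇒ f p h f p h x e x

f p h f p h x e x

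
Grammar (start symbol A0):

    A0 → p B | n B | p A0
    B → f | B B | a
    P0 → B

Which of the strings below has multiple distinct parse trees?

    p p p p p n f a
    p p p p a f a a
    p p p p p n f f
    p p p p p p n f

p p p p p n f a: 1 tree
p p p p a f a a: 5 trees
p p p p p n f f: 1 tree
p p p p p p n f: 1 tree

p p p p a f a a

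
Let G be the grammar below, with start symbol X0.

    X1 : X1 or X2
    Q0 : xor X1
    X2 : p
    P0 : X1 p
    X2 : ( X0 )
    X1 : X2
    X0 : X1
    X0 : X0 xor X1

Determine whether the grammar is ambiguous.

Unambiguous

(P0, Q0 are unreachable from X0, so their rules don't affect L(X0).) This is a standard precedence ladder (X0 over X1 over X2), with each level left-recursive on its own operator ('xor' at X0, 'or' at X1). That structure is LR(1), hence unambiguous.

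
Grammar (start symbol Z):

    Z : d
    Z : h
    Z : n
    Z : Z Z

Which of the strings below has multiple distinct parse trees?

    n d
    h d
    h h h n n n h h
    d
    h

h h h n n n h h

n d: 1 tree
h d: 1 tree
h h h n n n h h: 429 trees
d: 1 tree
h: 1 tree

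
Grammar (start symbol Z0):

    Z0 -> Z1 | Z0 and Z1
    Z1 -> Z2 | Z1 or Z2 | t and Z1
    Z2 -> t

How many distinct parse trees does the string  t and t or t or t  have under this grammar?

Parse trees for t and t or t or t:
  [Z0 [Z1 [Z1 [Z1 t and [Z1 [Z2 t]]] or [Z2 t]] or [Z2 t]]]
  [Z0 [Z1 [Z1 t and [Z1 [Z1 [Z2 t]] or [Z2 t]]] or [Z2 t]]]
  [Z0 [Z1 t and [Z1 [Z1 [Z1 [Z2 t]] or [Z2 t]] or [Z2 t]]]]
  [Z0 [Z0 [Z1 [Z2 t]]] and [Z1 [Z1 [Z1 [Z2 t]] or [Z2 t]] or [Z2 t]]]

4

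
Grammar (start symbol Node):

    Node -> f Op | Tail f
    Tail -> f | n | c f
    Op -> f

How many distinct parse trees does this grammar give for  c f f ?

1

Parse trees for c f f:
  [Node [Tail c f] f]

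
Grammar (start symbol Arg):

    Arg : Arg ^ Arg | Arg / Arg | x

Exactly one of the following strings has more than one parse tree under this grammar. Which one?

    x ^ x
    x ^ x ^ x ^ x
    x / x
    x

x ^ x ^ x ^ x

x ^ x: 1 tree
x ^ x ^ x ^ x: 5 trees
x / x: 1 tree
x: 1 tree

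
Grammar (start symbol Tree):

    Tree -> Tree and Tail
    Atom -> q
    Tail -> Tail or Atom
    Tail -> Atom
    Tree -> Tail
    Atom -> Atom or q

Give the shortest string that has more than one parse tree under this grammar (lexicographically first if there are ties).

q or q

length 1: no string has ≥2 trees
length 3: q or q has 2 parse trees

Two derivations of q or q:
  Tree ⇒ Tail ⇒ Tail or Atom ⇒ Atom or Atom ⇒ q or Atom ⇒ q or q
  Tree ⇒ Tail ⇒ Atom ⇒ Atom or q ⇒ q or q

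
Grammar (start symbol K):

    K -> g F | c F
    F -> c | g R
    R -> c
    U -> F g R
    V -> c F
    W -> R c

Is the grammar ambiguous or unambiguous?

Unambiguous

(U, V, W are unreachable from K, so their rules don't affect L(K).) Each reachable nonterminal has at most one production per leading terminal, and all productions are right-linear; the derivation is determined token-by-token.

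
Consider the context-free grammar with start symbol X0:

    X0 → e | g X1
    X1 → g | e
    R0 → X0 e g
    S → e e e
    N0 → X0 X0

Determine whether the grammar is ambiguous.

Unambiguous

(R0, S, N0 are unreachable from X0, so their rules don't affect L(X0).) Restricted to the reachable nonterminals, every rule has the form A → t or A → t B, and no two rules for the same A share a first terminal. The grammar encodes a DFA — one run per string.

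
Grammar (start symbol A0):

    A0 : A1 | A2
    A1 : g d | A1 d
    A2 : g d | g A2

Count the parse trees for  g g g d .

1

Parse trees for g g g d:
  [A0 [A2 g [A2 g [A2 g d]]]]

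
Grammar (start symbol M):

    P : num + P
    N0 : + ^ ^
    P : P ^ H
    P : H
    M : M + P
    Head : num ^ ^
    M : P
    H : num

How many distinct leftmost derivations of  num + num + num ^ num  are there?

7

Parse trees for num + num + num ^ num:
  [M [M [P [H num]]] + [P num + [P [P [H num]] ^ [H num]]]]
  [M [M [P [H num]]] + [P [P num + [P [H num]]] ^ [H num]]]
  [M [M [M [P [H num]]] + [P [H num]]] + [P [P [H num]] ^ [H num]]]
  [M [M [P num + [P [H num]]]] + [P [P [H num]] ^ [H num]]]
  [M [P num + [P num + [P [P [H num]] ^ [H num]]]]]
  [M [P num + [P [P num + [P [H num]]] ^ [H num]]]]
  [M [P [P num + [P num + [P [H num]]]] ^ [H num]]]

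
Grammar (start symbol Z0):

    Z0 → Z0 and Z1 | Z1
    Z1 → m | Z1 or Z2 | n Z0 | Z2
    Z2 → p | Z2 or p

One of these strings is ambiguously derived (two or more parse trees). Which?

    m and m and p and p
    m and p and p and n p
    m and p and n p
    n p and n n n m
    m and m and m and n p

m and m and p and p: 1 tree
m and p and p and n p: 1 tree
m and p and n p: 1 tree
n p and n n n m: 2 trees
m and m and m and n p: 1 tree

n p and n n n m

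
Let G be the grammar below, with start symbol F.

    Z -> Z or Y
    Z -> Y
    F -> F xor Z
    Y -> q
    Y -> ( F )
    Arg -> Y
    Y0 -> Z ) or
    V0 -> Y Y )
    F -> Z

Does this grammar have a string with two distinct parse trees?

Unambiguous

Only F, Z, Y are reachable from F; ignoring the rest: F → F xor Z | Z  ;  Z → Z or Y | Y  — a left-associative chain with Y at the bottom. Each string factors uniquely by precedence.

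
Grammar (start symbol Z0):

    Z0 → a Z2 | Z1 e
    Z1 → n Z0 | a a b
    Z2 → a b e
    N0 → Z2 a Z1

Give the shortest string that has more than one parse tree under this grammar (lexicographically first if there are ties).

length 4: a a b e has 2 parse trees

Two derivations of a a b e:
  Z0 ⇒ a Z2 ⇒ a a b e
  Z0 ⇒ Z1 e ⇒ a a b e

a a b e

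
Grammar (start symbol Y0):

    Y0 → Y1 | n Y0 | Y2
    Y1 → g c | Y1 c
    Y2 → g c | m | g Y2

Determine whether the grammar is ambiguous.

Ambiguous

Witness: g c

Derivation 1: Y0 ⇒ Y1 ⇒ g c
Derivation 2: Y0 ⇒ Y2 ⇒ g c

Two distinct leftmost derivations for the same string.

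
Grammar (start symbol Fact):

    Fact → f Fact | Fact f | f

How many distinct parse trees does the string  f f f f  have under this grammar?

8

Parse trees for f f f f:
  [Fact f [Fact f [Fact f [Fact f]]]]
  [Fact f [Fact f [Fact [Fact f] f]]]
  [Fact f [Fact [Fact f [Fact f]] f]]
  [Fact f [Fact [Fact [Fact f] f] f]]
  [Fact [Fact f [Fact f [Fact f]]] f]
  [Fact [Fact f [Fact [Fact f] f]] f]
  [Fact [Fact [Fact f [Fact f]] f] f]
  [Fact [Fact [Fact [Fact f] f] f] f]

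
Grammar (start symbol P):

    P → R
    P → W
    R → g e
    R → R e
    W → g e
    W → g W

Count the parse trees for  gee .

1

Parse trees for gee:
  [P [R [R g e] e]]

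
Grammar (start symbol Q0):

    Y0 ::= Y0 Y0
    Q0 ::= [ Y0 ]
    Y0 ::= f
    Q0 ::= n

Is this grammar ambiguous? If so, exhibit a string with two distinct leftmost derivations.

Witness: [ f f f ]

Derivation 1: Q0 ⇒ [ Y0 ] ⇒ [ Y0 Y0 ] ⇒ [ Y0 Y0 Y0 ] ⇒ [ f Y0 Y0 ] ⇒ [ f f Y0 ] ⇒ [ f f f ]
Derivation 2: Q0 ⇒ [ Y0 ] ⇒ [ Y0 Y0 ] ⇒ [ f Y0 ] ⇒ [ f Y0 Y0 ] ⇒ [ f f Y0 ] ⇒ [ f f f ]

Two distinct leftmost derivations for the same string.

Ambiguous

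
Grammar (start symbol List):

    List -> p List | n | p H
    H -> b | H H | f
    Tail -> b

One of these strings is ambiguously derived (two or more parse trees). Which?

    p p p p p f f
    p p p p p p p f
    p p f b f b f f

p p f b f b f f

p p p p p f f: 1 tree
p p p p p p p f: 1 tree
p p f b f b f f: 42 trees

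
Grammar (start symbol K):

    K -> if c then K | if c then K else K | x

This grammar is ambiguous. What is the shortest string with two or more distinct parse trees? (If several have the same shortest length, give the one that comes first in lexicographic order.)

length 1: no string has ≥2 trees
length 4: no string has ≥2 trees
length 6: no string has ≥2 trees
length 7: no string has ≥2 trees
length 9: if c then if c then x else x has 2 parse trees

Two derivations of if c then if c then x else x:
  K ⇒ if c then K ⇒ if c then if c then K else K ⇒ if c then if c then x else K ⇒ if c then if c then x else x
  K ⇒ if c then K else K ⇒ if c then if c then K else K ⇒ if c then if c then x else K ⇒ if c then if c then x else x

if c then if c then x else x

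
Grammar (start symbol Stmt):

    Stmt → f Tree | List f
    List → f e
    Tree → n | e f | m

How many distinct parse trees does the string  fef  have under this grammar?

2

Parse trees for fef:
  [Stmt f [Tree e f]]
  [Stmt [List f e] f]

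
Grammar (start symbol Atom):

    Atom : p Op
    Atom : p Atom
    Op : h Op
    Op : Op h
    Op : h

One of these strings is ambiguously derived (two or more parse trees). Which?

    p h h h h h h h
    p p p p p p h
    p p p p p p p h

p h h h h h h h: 64 trees
p p p p p p h: 1 tree
p p p p p p p h: 1 tree

p h h h h h h h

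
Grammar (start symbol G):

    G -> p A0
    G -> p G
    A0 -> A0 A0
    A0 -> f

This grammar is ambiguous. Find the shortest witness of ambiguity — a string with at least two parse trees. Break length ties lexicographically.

length 2: no string has ≥2 trees
length 3: no string has ≥2 trees
length 4: p f f f has 2 parse trees

Two derivations of p f f f:
  G ⇒ p A0 ⇒ p A0 A0 ⇒ p A0 A0 A0 ⇒ p f A0 A0 ⇒ p f f A0 ⇒ p f f f
  G ⇒ p A0 ⇒ p A0 A0 ⇒ p f A0 ⇒ p f A0 A0 ⇒ p f f A0 ⇒ p f f f

p f f f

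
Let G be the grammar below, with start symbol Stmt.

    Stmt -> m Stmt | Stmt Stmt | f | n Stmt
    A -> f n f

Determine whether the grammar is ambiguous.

Witness: f f f

Derivation 1: Stmt ⇒ Stmt Stmt ⇒ Stmt Stmt Stmt ⇒ f Stmt Stmt ⇒ f f Stmt ⇒ f f f
Derivation 2: Stmt ⇒ Stmt Stmt ⇒ f Stmt ⇒ f Stmt Stmt ⇒ f f Stmt ⇒ f f f

Two distinct leftmost derivations for the same string.

Ambiguous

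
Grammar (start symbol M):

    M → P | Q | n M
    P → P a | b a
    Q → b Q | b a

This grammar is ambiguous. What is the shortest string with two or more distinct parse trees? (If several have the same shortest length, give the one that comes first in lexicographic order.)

length 2: b a has 2 parse trees

Two derivations of b a:
  M ⇒ P ⇒ b a
  M ⇒ Q ⇒ b a

b a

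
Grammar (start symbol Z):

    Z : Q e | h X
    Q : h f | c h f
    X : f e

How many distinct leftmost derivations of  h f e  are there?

2

Parse trees for h f e:
  [Z [Q h f] e]
  [Z h [X f e]]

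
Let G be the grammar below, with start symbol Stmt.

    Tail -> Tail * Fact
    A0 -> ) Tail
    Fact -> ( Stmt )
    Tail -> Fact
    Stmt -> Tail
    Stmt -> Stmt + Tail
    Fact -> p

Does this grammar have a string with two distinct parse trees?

Unambiguous

(A0 is unreachable from Stmt, so its rules don't affect L(Stmt).) This is a standard precedence ladder (Stmt over Tail over Fact), with each level left-recursive on its own operator ('+' at Stmt, '*' at Tail). That structure is LR(1), hence unambiguous.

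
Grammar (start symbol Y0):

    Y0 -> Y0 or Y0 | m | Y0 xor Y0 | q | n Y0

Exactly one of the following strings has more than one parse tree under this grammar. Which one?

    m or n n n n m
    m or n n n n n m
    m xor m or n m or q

m xor m or n m or q

m or n n n n m: 1 tree
m or n n n n n m: 1 tree
m xor m or n m or q: 7 trees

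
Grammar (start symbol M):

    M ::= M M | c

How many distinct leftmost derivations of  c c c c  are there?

Parse trees for c c c c:
  [M [M c] [M [M c] [M [M c] [M c]]]]
  [M [M c] [M [M [M c] [M c]] [M c]]]
  [M [M [M c] [M c]] [M [M c] [M c]]]
  [M [M [M c] [M [M c] [M c]]] [M c]]
  [M [M [M [M c] [M c]] [M c]] [M c]]

5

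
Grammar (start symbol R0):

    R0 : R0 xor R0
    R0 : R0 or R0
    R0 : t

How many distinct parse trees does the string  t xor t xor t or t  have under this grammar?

5

Parse trees for t xor t xor t or t:
  [R0 [R0 t] xor [R0 [R0 t] xor [R0 [R0 t] or [R0 t]]]]
  [R0 [R0 t] xor [R0 [R0 [R0 t] xor [R0 t]] or [R0 t]]]
  [R0 [R0 [R0 t] xor [R0 t]] xor [R0 [R0 t] or [R0 t]]]
  [R0 [R0 [R0 t] xor [R0 [R0 t] xor [R0 t]]] or [R0 t]]
  [R0 [R0 [R0 [R0 t] xor [R0 t]] xor [R0 t]] or [R0 t]]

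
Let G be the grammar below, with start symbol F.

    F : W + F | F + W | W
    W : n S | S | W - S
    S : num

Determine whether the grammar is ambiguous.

Witness: num + num

Derivation 1: F ⇒ W + F ⇒ S + F ⇒ num + F ⇒ num + W ⇒ num + S ⇒ num + num
Derivation 2: F ⇒ F + W ⇒ W + W ⇒ S + W ⇒ num + W ⇒ num + S ⇒ num + num

Two distinct leftmost derivations for the same string.

Ambiguous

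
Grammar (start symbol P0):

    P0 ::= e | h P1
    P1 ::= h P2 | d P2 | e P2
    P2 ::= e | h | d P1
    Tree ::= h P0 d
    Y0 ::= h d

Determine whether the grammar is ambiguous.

Only P0, P1, P2 are reachable from P0; ignoring the rest: The reachable rules are right-linear with at most one rule per (nonterminal, next-terminal) pair. Each input token forces the next rule, so parsing is deterministic.

Unambiguous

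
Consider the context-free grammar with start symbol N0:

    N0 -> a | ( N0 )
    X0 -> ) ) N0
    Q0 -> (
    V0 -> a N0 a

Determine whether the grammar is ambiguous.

Unambiguous

(X0, Q0, V0 are unreachable from N0, so their rules don't affect L(N0).) L(N0) is { openⁿ atom closeⁿ : n ≥ 0 }. The bracket depth fixes n, and the derivation is forced at every step.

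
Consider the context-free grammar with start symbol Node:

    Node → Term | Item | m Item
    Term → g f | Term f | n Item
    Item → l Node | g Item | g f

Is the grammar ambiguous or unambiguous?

Witness: g f

Derivation 1: Node ⇒ Term ⇒ g f
Derivation 2: Node ⇒ Item ⇒ g f

Two distinct leftmost derivations for the same string.

Ambiguous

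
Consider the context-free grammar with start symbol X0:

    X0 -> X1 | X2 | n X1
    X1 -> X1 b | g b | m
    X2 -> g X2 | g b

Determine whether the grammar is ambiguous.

Ambiguous

Witness: g b

Derivation 1: X0 ⇒ X1 ⇒ g b
Derivation 2: X0 ⇒ X2 ⇒ g b

Two distinct leftmost derivations for the same string.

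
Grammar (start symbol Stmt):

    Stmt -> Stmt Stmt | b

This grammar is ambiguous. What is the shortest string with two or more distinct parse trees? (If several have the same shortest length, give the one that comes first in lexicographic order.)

length 1: no string has ≥2 trees
length 2: no string has ≥2 trees
length 3: b b b has 2 parse trees

Two derivations of b b b:
  Stmt ⇒ Stmt Stmt ⇒ Stmt Stmt Stmt ⇒ b Stmt Stmt ⇒ b b Stmt ⇒ b b b
  Stmt ⇒ Stmt Stmt ⇒ b Stmt ⇒ b Stmt Stmt ⇒ b b Stmt ⇒ b b b

b b b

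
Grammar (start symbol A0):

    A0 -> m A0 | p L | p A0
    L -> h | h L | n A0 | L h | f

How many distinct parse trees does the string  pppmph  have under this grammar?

1

Parse trees for pppmph:
  [A0 p [A0 p [A0 p [A0 m [A0 p [L h]]]]]]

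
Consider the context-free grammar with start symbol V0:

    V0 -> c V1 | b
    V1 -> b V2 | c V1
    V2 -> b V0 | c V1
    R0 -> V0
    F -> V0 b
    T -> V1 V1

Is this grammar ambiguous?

(R0, F, T are unreachable from V0, so their rules don't affect L(V0).) Each reachable nonterminal has at most one production per leading terminal, and all productions are right-linear; the derivation is determined token-by-token.

Unambiguous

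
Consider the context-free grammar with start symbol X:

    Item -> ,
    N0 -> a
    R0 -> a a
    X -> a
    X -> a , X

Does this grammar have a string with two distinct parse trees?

(R0, N0, Item are unreachable from X, so their rules don't affect L(X).) The reachable grammar is A → atom sep A | atom. Each atom is followed by either the separator (recurse) or end-of-string (stop) — no choice point.

Unambiguous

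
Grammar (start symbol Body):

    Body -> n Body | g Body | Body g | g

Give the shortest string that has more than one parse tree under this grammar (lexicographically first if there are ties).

length 1: no string has ≥2 trees
length 2: g g has 2 parse trees

Two derivations of g g:
  Body ⇒ g Body ⇒ g g
  Body ⇒ Body g ⇒ g g

g g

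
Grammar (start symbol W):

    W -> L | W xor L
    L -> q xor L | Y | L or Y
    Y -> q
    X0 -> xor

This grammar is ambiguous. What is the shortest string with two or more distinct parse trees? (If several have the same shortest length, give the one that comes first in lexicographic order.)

q xor q

length 1: no string has ≥2 trees
length 3: q xor q has 2 parse trees

Two derivations of q xor q:
  W ⇒ L ⇒ q xor L ⇒ q xor Y ⇒ q xor q
  W ⇒ W xor L ⇒ L xor L ⇒ Y xor L ⇒ q xor L ⇒ q xor Y ⇒ q xor q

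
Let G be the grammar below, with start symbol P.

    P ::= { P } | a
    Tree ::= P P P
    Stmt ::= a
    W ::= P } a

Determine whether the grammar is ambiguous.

Only P is reachable from P; ignoring the rest: Each string is a nest of matched brackets around a single atom. An opening bracket forces the recursive rule; an atom forces the base rule.

Unambiguous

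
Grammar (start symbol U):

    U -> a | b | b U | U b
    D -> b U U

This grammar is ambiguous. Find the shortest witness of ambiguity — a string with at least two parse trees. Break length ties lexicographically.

b b

length 1: no string has ≥2 trees
length 2: b b has 2 parse trees

Two derivations of b b:
  U ⇒ b U ⇒ b b
  U ⇒ U b ⇒ b b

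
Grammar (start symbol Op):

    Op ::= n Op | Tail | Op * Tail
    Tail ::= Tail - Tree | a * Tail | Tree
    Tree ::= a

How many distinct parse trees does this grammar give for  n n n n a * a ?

6

Parse trees for n n n n a * a:
  [Op n [Op n [Op n [Op n [Op [Tail a * [Tail [Tree a]]]]]]]]
  [Op n [Op n [Op n [Op n [Op [Op [Tail [Tree a]]] * [Tail [Tree a]]]]]]]
  [Op n [Op n [Op n [Op [Op n [Op [Tail [Tree a]]]] * [Tail [Tree a]]]]]]
  [Op n [Op n [Op [Op n [Op n [Op [Tail [Tree a]]]]] * [Tail [Tree a]]]]]
  [Op n [Op [Op n [Op n [Op n [Op [Tail [Tree a]]]]]] * [Tail [Tree a]]]]
  [Op [Op n [Op n [Op n [Op n [Op [Tail [Tree a]]]]]]] * [Tail [Tree a]]]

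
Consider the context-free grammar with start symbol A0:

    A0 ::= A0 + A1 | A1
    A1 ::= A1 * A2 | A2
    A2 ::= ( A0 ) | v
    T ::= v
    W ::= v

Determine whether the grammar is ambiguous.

Only A0, A1, A2 are reachable from A0; ignoring the rest: A0 → A0 + A1 | A1  ;  A1 → A1 * A2 | A2  — a left-associative chain with A2 at the bottom. Each string factors uniquely by precedence.

Unambiguous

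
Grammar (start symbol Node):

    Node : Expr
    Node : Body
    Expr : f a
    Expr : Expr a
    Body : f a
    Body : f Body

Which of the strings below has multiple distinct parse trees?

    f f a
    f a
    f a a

f f a: 1 tree
f a: 2 trees
f a a: 1 tree

f a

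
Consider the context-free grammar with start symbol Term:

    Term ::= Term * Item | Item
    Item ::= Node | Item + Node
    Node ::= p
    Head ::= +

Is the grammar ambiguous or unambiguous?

Unambiguous

(Head is unreachable from Term, so its rules don't affect L(Term).) The grammar is stratified — Term handles '*' (left-recursive), Item handles '+', Node atoms. Each operator has a fixed associativity and precedence level, so every string has one parse.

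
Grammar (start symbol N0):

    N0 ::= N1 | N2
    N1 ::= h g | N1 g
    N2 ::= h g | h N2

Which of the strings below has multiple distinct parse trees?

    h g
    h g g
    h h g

h g

h g: 2 trees
h g g: 1 tree
h h g: 1 tree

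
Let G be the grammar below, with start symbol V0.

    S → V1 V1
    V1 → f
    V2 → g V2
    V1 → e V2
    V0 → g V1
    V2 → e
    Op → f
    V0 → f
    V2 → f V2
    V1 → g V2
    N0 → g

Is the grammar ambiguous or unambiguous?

Unambiguous

Only V0, V1, V2 are reachable from V0; ignoring the rest: Each reachable nonterminal has at most one production per leading terminal, and all productions are right-linear; the derivation is determined token-by-token.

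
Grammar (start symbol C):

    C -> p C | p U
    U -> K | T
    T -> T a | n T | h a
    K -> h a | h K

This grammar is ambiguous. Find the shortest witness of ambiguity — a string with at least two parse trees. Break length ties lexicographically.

length 3: p h a has 2 parse trees

Two derivations of p h a:
  C ⇒ p U ⇒ p K ⇒ p h a
  C ⇒ p U ⇒ p T ⇒ p h a

p h a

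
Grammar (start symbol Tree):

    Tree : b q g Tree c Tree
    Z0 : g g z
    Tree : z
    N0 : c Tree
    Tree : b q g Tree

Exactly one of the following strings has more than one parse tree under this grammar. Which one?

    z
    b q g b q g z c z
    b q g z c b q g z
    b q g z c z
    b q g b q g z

z: 1 tree
b q g b q g z c z: 2 trees
b q g z c b q g z: 1 tree
b q g z c z: 1 tree
b q g b q g z: 1 tree

b q g b q g z c z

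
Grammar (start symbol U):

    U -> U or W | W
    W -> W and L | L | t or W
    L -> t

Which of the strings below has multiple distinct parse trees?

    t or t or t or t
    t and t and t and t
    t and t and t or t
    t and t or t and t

t or t or t or t: 8 trees
t and t and t and t: 1 tree
t and t and t or t: 1 tree
t and t or t and t: 1 tree

t or t or t or t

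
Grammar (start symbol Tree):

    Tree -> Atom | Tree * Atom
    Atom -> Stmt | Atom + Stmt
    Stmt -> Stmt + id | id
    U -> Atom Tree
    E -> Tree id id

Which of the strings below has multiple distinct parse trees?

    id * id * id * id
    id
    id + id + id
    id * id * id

id + id + id

id * id * id * id: 1 tree
id: 1 tree
id + id + id: 4 trees
id * id * id: 1 tree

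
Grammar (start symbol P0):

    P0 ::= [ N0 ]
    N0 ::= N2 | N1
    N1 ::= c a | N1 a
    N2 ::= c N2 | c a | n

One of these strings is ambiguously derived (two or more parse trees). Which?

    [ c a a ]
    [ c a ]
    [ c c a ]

[ c a ]

[ c a a ]: 1 tree
[ c a ]: 2 trees
[ c c a ]: 1 tree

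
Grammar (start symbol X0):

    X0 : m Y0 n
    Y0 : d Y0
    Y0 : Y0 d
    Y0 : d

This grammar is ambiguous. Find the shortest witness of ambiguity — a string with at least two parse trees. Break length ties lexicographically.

length 3: no string has ≥2 trees
length 4: m d d n has 2 parse trees

Two derivations of m d d n:
  X0 ⇒ m Y0 n ⇒ m d Y0 n ⇒ m d d n
  X0 ⇒ m Y0 n ⇒ m Y0 d n ⇒ m d d n

m d d n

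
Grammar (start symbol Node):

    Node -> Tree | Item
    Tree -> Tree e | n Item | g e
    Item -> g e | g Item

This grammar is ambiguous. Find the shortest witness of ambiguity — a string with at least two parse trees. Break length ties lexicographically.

g e

length 2: g e has 2 parse trees

Two derivations of g e:
  Node ⇒ Tree ⇒ g e
  Node ⇒ Item ⇒ g e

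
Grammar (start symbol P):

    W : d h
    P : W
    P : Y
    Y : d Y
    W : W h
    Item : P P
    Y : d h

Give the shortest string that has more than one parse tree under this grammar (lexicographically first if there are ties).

d h

length 2: d h has 2 parse trees

Two derivations of d h:
  P ⇒ W ⇒ d h
  P ⇒ Y ⇒ d h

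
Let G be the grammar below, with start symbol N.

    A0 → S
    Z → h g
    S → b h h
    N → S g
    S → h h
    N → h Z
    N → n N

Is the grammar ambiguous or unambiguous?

Ambiguous

Witness: h h g

Derivation 1: N ⇒ S g ⇒ h h g
Derivation 2: N ⇒ h Z ⇒ h h g

Two distinct leftmost derivations for the same string.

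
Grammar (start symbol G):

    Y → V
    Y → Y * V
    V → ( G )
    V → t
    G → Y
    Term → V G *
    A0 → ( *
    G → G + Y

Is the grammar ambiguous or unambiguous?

Unambiguous

Only G, Y, V are reachable from G; ignoring the rest: G → G + Y | Y  ;  Y → Y * V | V  — a left-associative chain with V at the bottom. Each string factors uniquely by precedence.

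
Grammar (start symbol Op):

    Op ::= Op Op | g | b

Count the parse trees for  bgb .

2

Parse trees for bgb:
  [Op [Op b] [Op [Op g] [Op b]]]
  [Op [Op [Op b] [Op g]] [Op b]]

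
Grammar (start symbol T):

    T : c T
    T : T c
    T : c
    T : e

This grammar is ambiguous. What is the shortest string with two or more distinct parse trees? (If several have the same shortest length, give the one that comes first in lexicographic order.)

length 1: no string has ≥2 trees
length 2: c c has 2 parse trees

Two derivations of c c:
  T ⇒ c T ⇒ c c
  T ⇒ T c ⇒ c c

c c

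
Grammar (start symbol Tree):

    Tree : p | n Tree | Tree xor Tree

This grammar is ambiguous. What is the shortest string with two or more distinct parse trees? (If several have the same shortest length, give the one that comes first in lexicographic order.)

length 1: no string has ≥2 trees
length 2: no string has ≥2 trees
length 3: no string has ≥2 trees
length 4: n p xor p has 2 parse trees

Two derivations of n p xor p:
  Tree ⇒ n Tree ⇒ n Tree xor Tree ⇒ n p xor Tree ⇒ n p xor p
  Tree ⇒ Tree xor Tree ⇒ n Tree xor Tree ⇒ n p xor Tree ⇒ n p xor p

n p xor p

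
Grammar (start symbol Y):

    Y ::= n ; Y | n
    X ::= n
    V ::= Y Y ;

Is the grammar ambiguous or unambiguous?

(X, V are unreachable from Y, so their rules don't affect L(Y).) The reachable grammar is A → atom sep A | atom. Each atom is followed by either the separator (recurse) or end-of-string (stop) — no choice point.

Unambiguous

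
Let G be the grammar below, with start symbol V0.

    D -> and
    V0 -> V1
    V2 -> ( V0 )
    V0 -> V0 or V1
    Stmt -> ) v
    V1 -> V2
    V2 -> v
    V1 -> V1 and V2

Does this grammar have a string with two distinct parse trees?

Only V0, V1, V2 are reachable from V0; ignoring the rest: This is a standard precedence ladder (V0 over V1 over V2), with each level left-recursive on its own operator ('or' at V0, 'and' at V1). That structure is LR(1), hence unambiguous.

Unambiguous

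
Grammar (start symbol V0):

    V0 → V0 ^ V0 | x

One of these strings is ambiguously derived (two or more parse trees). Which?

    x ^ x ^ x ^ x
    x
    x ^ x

x ^ x ^ x ^ x

x ^ x ^ x ^ x: 5 trees
x: 1 tree
x ^ x: 1 tree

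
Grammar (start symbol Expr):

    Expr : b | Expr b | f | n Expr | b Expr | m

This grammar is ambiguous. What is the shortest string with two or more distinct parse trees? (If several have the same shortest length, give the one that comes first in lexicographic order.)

b b

length 1: no string has ≥2 trees
length 2: b b has 2 parse trees

Two derivations of b b:
  Expr ⇒ Expr b ⇒ b b
  Expr ⇒ b Expr ⇒ b b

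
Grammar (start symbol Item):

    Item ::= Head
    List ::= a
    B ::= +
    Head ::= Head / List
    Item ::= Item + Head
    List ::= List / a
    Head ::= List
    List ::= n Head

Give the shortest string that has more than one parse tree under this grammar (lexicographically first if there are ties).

length 1: no string has ≥2 trees
length 2: no string has ≥2 trees
length 3: a / a has 2 parse trees

Two derivations of a / a:
  Item ⇒ Head ⇒ Head / List ⇒ List / List ⇒ a / List ⇒ a / a
  Item ⇒ Head ⇒ List ⇒ List / a ⇒ a / a

a / a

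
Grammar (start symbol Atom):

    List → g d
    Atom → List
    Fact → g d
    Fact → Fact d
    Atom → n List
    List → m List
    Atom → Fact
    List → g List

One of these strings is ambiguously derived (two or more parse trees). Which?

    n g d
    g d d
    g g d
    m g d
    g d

g d

n g d: 1 tree
g d d: 1 tree
g g d: 1 tree
m g d: 1 tree
g d: 2 trees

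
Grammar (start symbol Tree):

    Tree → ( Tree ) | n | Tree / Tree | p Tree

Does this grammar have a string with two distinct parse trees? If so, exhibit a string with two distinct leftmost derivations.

Ambiguous

Witness: p n / n

Derivation 1: Tree ⇒ Tree / Tree ⇒ p Tree / Tree ⇒ p n / Tree ⇒ p n / n
Derivation 2: Tree ⇒ p Tree ⇒ p Tree / Tree ⇒ p n / Tree ⇒ p n / n

Two distinct leftmost derivations for the same string.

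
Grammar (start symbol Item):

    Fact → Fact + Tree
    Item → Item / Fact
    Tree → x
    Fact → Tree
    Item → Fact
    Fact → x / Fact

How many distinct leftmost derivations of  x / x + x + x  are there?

4

Parse trees for x / x + x + x:
  [Item [Item [Fact [Tree x]]] / [Fact [Fact [Fact [Tree x]] + [Tree x]] + [Tree x]]]
  [Item [Fact [Fact [Fact x / [Fact [Tree x]]] + [Tree x]] + [Tree x]]]
  [Item [Fact [Fact x / [Fact [Fact [Tree x]] + [Tree x]]] + [Tree x]]]
  [Item [Fact x / [Fact [Fact [Fact [Tree x]] + [Tree x]] + [Tree x]]]]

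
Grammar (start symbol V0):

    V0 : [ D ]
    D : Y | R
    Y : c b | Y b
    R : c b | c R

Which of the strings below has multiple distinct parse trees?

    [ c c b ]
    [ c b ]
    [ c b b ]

[ c b ]

[ c c b ]: 1 tree
[ c b ]: 2 trees
[ c b b ]: 1 tree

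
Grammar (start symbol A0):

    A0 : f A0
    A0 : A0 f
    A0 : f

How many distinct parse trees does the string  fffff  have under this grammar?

Parse trees for fffff (showing first 6 of 16):
  [A0 f [A0 f [A0 f [A0 f [A0 f]]]]]
  [A0 f [A0 f [A0 f [A0 [A0 f] f]]]]
  [A0 f [A0 f [A0 [A0 f [A0 f]] f]]]
  [A0 f [A0 f [A0 [A0 [A0 f] f] f]]]
  [A0 f [A0 [A0 f [A0 f [A0 f]]] f]]
  [A0 f [A0 [A0 f [A0 [A0 f] f]] f]]

16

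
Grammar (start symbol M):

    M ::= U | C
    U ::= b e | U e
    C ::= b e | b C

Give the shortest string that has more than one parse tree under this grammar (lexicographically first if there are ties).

length 2: b e has 2 parse trees

Two derivations of b e:
  M ⇒ U ⇒ b e
  M ⇒ C ⇒ b e

b e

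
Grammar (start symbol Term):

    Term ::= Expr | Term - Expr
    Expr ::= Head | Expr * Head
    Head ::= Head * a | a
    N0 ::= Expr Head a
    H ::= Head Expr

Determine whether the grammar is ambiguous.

Ambiguous

Witness: a * a

Derivation 1: Term ⇒ Expr ⇒ Head ⇒ Head * a ⇒ a * a
Derivation 2: Term ⇒ Expr ⇒ Expr * Head ⇒ Head * Head ⇒ a * Head ⇒ a * a

Two distinct leftmost derivations for the same string.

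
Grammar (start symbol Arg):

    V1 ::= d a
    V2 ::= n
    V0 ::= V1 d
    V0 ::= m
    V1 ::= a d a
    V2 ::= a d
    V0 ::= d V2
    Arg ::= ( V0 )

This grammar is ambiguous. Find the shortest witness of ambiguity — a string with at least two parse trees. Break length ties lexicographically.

( d a d )

length 3: no string has ≥2 trees
length 4: no string has ≥2 trees
length 5: ( d a d ) has 2 parse trees

Two derivations of ( d a d ):
  Arg ⇒ ( V0 ) ⇒ ( V1 d ) ⇒ ( d a d )
  Arg ⇒ ( V0 ) ⇒ ( d V2 ) ⇒ ( d a d )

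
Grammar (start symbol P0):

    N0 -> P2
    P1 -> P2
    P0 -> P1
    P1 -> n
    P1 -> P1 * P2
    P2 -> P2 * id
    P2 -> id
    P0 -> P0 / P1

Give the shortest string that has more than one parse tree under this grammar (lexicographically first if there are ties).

length 1: no string has ≥2 trees
length 3: id * id has 2 parse trees

Two derivations of id * id:
  P0 ⇒ P1 ⇒ P2 ⇒ P2 * id ⇒ id * id
  P0 ⇒ P1 ⇒ P1 * P2 ⇒ P2 * P2 ⇒ id * P2 ⇒ id * id

id * id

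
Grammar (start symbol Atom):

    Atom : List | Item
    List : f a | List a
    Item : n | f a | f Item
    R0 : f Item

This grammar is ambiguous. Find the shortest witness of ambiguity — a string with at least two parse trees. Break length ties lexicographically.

length 1: no string has ≥2 trees
length 2: f a has 2 parse trees

Two derivations of f a:
  Atom ⇒ List ⇒ f a
  Atom ⇒ Item ⇒ f a

f a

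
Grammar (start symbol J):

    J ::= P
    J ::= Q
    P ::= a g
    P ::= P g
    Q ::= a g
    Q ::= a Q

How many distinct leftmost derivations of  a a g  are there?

1

Parse trees for a a g:
  [J [Q a [Q a g]]]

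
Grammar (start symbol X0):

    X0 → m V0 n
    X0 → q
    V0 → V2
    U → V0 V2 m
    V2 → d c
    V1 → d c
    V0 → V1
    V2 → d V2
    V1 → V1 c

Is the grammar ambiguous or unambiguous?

Ambiguous

Witness: m d c n

Derivation 1: X0 ⇒ m V0 n ⇒ m V2 n ⇒ m d c n
Derivation 2: X0 ⇒ m V0 n ⇒ m V1 n ⇒ m d c n

Two distinct leftmost derivations for the same string.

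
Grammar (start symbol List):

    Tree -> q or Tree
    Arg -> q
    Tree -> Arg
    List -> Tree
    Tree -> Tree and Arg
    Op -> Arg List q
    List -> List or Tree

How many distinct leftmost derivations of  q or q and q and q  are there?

Parse trees for q or q and q and q:
  [List [Tree q or [Tree [Tree [Tree [Arg q]] and [Arg q]] and [Arg q]]]]
  [List [Tree [Tree q or [Tree [Tree [Arg q]] and [Arg q]]] and [Arg q]]]
  [List [Tree [Tree [Tree q or [Tree [Arg q]]] and [Arg q]] and [Arg q]]]
  [List [List [Tree [Arg q]]] or [Tree [Tree [Tree [Arg q]] and [Arg q]] and [Arg q]]]

4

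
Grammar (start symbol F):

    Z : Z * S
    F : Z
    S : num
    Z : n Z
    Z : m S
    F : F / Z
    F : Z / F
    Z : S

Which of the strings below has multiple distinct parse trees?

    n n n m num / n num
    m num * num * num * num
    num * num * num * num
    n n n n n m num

n n n m num / n num

n n n m num / n num: 2 trees
m num * num * num * num: 1 tree
num * num * num * num: 1 tree
n n n n n m num: 1 tree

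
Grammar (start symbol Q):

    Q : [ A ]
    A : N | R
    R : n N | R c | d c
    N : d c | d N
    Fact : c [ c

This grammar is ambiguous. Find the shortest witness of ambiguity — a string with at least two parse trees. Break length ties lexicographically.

length 4: [ d c ] has 2 parse trees

Two derivations of [ d c ]:
  Q ⇒ [ A ] ⇒ [ N ] ⇒ [ d c ]
  Q ⇒ [ A ] ⇒ [ R ] ⇒ [ d c ]

[ d c ]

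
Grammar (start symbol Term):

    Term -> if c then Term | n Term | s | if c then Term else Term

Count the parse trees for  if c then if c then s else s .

2

Parse trees for if c then if c then s else s:
  [Term if c then [Term if c then [Term s] else [Term s]]]
  [Term if c then [Term if c then [Term s]] else [Term s]]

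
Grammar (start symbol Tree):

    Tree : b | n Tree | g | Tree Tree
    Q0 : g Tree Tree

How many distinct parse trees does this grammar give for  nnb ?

1

Parse trees for nnb:
  [Tree n [Tree n [Tree b]]]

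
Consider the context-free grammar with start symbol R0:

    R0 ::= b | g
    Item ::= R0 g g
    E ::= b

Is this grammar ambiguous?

Only R0 is reachable from R0; ignoring the rest: Restricted to the reachable nonterminals, every rule has the form A → t or A → t B, and no two rules for the same A share a first terminal. The grammar encodes a DFA — one run per string.

Unambiguous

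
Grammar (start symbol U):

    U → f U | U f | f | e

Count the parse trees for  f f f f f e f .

Parse trees for f f f f f e f:
  [U f [U f [U f [U f [U f [U [U e] f]]]]]]
  [U f [U f [U f [U f [U [U f [U e]] f]]]]]
  [U f [U f [U f [U [U f [U f [U e]]] f]]]]
  [U f [U f [U [U f [U f [U f [U e]]]] f]]]
  [U f [U [U f [U f [U f [U f [U e]]]]] f]]
  [U [U f [U f [U f [U f [U f [U e]]]]]] f]

6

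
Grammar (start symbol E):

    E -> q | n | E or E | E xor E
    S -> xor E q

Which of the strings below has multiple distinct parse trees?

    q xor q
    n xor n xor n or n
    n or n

q xor q: 1 tree
n xor n xor n or n: 5 trees
n or n: 1 tree

n xor n xor n or n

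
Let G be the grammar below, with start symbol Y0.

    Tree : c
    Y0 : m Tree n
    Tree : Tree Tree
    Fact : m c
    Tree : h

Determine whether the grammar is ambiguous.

Ambiguous

Witness: m c c c n

Derivation 1: Y0 ⇒ m Tree n ⇒ m Tree Tree n ⇒ m c Tree n ⇒ m c Tree Tree n ⇒ m c c Tree n ⇒ m c c c n
Derivation 2: Y0 ⇒ m Tree n ⇒ m Tree Tree n ⇒ m Tree Tree Tree n ⇒ m c Tree Tree n ⇒ m c c Tree n ⇒ m c c c n

Two distinct leftmost derivations for the same string.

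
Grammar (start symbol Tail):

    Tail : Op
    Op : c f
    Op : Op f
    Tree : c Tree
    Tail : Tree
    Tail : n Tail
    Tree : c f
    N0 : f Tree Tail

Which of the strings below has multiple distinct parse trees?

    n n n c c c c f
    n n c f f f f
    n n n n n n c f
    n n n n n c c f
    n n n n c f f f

n n n n n n c f

n n n c c c c f: 1 tree
n n c f f f f: 1 tree
n n n n n n c f: 2 trees
n n n n n c c f: 1 tree
n n n n c f f f: 1 tree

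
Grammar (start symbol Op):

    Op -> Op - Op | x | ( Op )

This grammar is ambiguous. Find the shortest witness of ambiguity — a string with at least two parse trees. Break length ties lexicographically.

x - x - x

length 1: no string has ≥2 trees
length 3: no string has ≥2 trees
length 5: x - x - x has 2 parse trees

Two derivations of x - x - x:
  Op ⇒ Op - Op ⇒ Op - Op - Op ⇒ x - Op - Op ⇒ x - x - Op ⇒ x - x - x
  Op ⇒ Op - Op ⇒ x - Op ⇒ x - Op - Op ⇒ x - x - Op ⇒ x - x - x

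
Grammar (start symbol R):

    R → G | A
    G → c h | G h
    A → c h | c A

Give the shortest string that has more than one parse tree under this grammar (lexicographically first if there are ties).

c h

length 2: c h has 2 parse trees

Two derivations of c h:
  R ⇒ G ⇒ c h
  R ⇒ A ⇒ c h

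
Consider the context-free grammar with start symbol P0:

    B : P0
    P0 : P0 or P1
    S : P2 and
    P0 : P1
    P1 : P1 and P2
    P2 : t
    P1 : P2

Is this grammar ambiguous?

Unambiguous

(B, S are unreachable from P0, so their rules don't affect L(P0).) The grammar is stratified — P0 handles 'or' (left-recursive), P1 handles 'and', P2 atoms. Each operator has a fixed associativity and precedence level, so every string has one parse.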